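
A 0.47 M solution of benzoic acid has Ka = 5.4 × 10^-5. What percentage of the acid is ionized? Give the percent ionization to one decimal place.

C6H5COOH ⇌ C6H5COO- + H+; let x = [H+] at equilibrium.
x ≈ √(Ka·C₀) = √(5.4 × 10^-5 × 0.47) = 5.04 × 10^-3 M
Fraction ionized = 5.04 × 10^-3 / 0.47 = 0.0107 → 1.1%

1.1%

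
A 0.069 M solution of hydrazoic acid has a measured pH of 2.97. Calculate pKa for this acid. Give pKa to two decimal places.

pKa = 4.77

[H+] = 10^(-2.97) = 1.07 × 10^-3 M
At equilibrium [HA] = 0.069 − 1.07 × 10^-3 = 6.79 × 10^-2 M
Ka = [H+][A-]/[HA] = (1.07 × 10^-3)² / 6.79 × 10^-2 = 1.69 × 10^-5
pKa = -log(1.69 × 10^-5) = 4.77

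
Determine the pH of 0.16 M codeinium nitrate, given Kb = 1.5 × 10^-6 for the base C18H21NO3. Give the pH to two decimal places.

C18H22NO3+ is the conjugate acid of the weak base C18H21NO3.
Ka = Kw/Kb = 1.0×10^-14 / 1.5 × 10^-6 = 6.67 × 10^-9
From the ICE table, Ka = x²/(0.16 − x) = 6.67 × 10^-9.
Neglecting x in the denominator: x = √(6.67 × 10^-9 × 0.16) = 3.27 × 10^-5 M
(x/C₀ = 0.02% < 5%, so the approximation holds.)
pH = −log[H+] = −log(3.27 × 10^-5) = 4.49

pH = 4.49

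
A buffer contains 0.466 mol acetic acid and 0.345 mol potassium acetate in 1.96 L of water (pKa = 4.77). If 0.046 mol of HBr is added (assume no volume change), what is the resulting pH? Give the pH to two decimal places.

pH = 4.54

After neutralization: n(CH3COOH) = 0.512 mol, n(CH3COO-) = 0.299 mol.
pH = pKa + log([A⁻]/[HA]) = 4.77 + log(0.299/0.512) = 4.77 -0.234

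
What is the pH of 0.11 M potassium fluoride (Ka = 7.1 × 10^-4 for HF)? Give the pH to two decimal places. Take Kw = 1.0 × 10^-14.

F- is the conjugate base of the weak acid HF.
Kb = Kw/Ka = 1.0×10^-14 / 7.1 × 10^-4 = 1.41 × 10^-11
From the ICE table, Kb = x²/(0.11 − x) = 1.41 × 10^-11.
Assume x ≪ 0.11: x ≈ √(1.41 × 10^-11 × 0.11) = 1.25 × 10^-6 M
(x/C₀ = 0.0011% < 5%, so the approximation holds.)
pOH = 5.90, so pH = 14.00 − pOH = 8.10

pH = 8.10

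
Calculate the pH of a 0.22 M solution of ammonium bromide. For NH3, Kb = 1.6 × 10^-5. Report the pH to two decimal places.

NH4+ is the conjugate acid of the weak base NH3.
Ka = Kw/Kb = 1.0×10^-14 / 1.6 × 10^-5 = 6.25 × 10^-10
Let x = [H+] at equilibrium. Ka = x²/(0.22 − x).
Since Ka ≪ C₀, x ≈ √(Ka·C₀) = 1.17 × 10^-5 M.
(x/C₀ = 0.0053% < 5%, so the approximation holds.)
pH = −log(1.17 × 10^-5) = 4.93

pH = 4.93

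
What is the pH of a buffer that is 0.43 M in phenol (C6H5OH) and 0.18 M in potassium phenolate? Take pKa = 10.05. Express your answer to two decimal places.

pH = pKa + log([A⁻]/[HA]) = 10.05 + log(0.18/0.43)
pH = 10.05 + (-0.378) = 9.67

pH = 9.67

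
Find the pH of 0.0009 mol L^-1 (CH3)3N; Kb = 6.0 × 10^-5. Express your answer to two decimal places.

(CH3)3N + H2O ⇌ (CH3)3NH+ + OH-
From the ICE table, Kb = [OH-]²/(0.0009 − [OH-]) = 6.0 × 10^-5.
[OH-] is not negligible relative to C₀; solve [OH-]² + 6e-05·[OH-] − 5.4e-08 = 0.
[OH-] = (−Kb + √(Kb² + 4·Kb·C₀))/2 = 2.04 × 10^-4 M
pOH = −log(2.04 × 10^-4) = 3.69; pH = 14.00 − 3.69 = 10.31

pH = 10.31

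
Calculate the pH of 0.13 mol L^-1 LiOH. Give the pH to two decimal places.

pH = 13.11

LiOH is a strong base; [OH-] = 0.13 M.
pOH = -log(0.13) = 0.89
pH = 14.00 - 0.89 = 13.11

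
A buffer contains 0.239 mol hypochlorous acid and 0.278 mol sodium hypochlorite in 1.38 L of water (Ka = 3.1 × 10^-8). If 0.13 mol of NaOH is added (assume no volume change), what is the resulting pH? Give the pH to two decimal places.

pH = 8.08

After neutralization: n(HOCl) = 0.109 mol, n(OCl-) = 0.408 mol.
pKa = −log(3.1 × 10^-8) = 7.509
Henderson–Hasselbalch with mole ratio 0.408/0.109: pH = 7.509 + (+0.573)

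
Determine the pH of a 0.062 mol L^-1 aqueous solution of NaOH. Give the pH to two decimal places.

NaOH is a strong base; [OH-] = 0.062 M.
pOH = -log(0.062) = 1.21
pH = 14.00 - 1.21 = 12.79

pH = 12.79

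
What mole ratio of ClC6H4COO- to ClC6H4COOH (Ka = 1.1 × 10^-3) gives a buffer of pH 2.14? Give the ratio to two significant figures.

pKa = -log(1.1 × 10^-3) = 2.959
pH = pKa + log(r) ⇒ log(r) = 2.14 − 2.959 = -0.819
r = [ClC6H4COO-]/[ClC6H4COOH] = 10^(-0.819) = 0.152

ratio = 0.15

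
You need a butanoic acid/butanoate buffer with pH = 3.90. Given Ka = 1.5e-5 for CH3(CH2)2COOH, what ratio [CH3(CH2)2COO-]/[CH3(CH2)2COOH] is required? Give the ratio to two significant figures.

ratio = 0.12

pKa = -log(1.5 × 10^-5) = 4.824
pH = pKa + log(r) ⇒ log(r) = 3.90 − 4.824 = -0.924
r = [CH3(CH2)2COO-]/[CH3(CH2)2COOH] = 10^(-0.924) = 0.119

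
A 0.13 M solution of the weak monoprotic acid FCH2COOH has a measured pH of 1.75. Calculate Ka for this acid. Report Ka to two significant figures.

Ka = 2.8 × 10^-3

[H+] = 10^(-1.75) = 1.78 × 10^-2 M
At equilibrium [HA] = 0.13 − 1.78 × 10^-2 = 1.12 × 10^-1 M
Ka = [H+][A-]/[HA] = (1.78 × 10^-2)² / 1.12 × 10^-1 = 2.8 × 10^-3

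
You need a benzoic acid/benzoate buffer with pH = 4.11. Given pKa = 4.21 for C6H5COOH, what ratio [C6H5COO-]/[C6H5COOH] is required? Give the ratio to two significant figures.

pH = pKa + log(r) ⇒ log(r) = 4.11 − 4.21 = -0.10
r = [C6H5COO-]/[C6H5COOH] = 10^(-0.10) = 0.794

ratio = 0.79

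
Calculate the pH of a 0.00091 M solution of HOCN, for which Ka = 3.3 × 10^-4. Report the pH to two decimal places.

HOCN ⇌ OCN- + H+
From the ICE table, Ka = [H+]²/(0.00091 − [H+]) = 3.3 × 10^-4.
[H+] is not negligible relative to C₀; solve [H+]² + 0.00033·[H+] − 3e-07 = 0.
[H+] = [−0.00033 + √(0.00033² + 1.2e-06)]/2 = 4.07 × 10^-4 M
pH = −log[H+] = −log(4.07 × 10^-4) = 3.39

pH = 3.39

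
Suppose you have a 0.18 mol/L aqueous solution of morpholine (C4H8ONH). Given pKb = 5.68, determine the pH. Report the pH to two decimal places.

pH = 10.79

C4H8ONH + H2O ⇌ C4H8ONH2+ + OH-
Kb = 10^(−5.68) = 2.09 × 10^-6
Kb = [OH-]²/(0.18 − [OH-]) = 2.09 × 10^-6
Neglecting [OH-] in the denominator: [OH-] = √(2.09 × 10^-6 × 0.18) = 6.13 × 10^-4 M
([OH-]/C₀ = 0.34% < 5%, so the approximation holds.)
pOH = 3.21, so pH = 14.00 − pOH = 10.79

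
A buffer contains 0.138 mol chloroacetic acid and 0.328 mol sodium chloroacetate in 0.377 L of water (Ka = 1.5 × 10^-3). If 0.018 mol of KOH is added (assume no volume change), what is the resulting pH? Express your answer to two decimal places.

OH- converts ClCH2COOH to ClCH2COO-: ClCH2COOH → 0.12 mol, ClCH2COO- → 0.346 mol.
pKa = −log(1.5 × 10^-3) = 2.824
Henderson–Hasselbalch with mole ratio 0.346/0.12: pH = 2.824 + (+0.460)

pH = 3.28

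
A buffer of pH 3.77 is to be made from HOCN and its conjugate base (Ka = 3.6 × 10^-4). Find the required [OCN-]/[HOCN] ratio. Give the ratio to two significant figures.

ratio = 2.1

pKa = -log(3.6 × 10^-4) = 3.444
pH = pKa + log(r) ⇒ log(r) = 3.77 − 3.444 = +0.326
r = [OCN-]/[HOCN] = 10^(+0.326) = 2.12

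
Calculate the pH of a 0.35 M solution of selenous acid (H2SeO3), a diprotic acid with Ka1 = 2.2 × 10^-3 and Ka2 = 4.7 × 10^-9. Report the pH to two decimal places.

pH = 1.57

Ka1 ≫ Ka2, so treat the first dissociation as the only significant source of H+.
Ka1 = x²/(0.35 − x) = 2.2 × 10^-3
Solving the quadratic: x = (−Ka1 + √(Ka1² + 4·Ka1·C₀))/2 = 2.67 × 10^-2 M
pH = −log(2.67 × 10^-2) = 1.57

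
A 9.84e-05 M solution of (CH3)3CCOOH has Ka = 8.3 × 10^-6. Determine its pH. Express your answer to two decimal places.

(CH3)3CCOOH ⇌ (CH3)3CCOO- + H+
From the ICE table, Ka = [H+]²/(9.84e-05 − [H+]) = 8.3 × 10^-6.
[H+] is not negligible relative to C₀; solve [H+]² + 8.3e-06·[H+] − 8.17e-10 = 0.
[H+] = (−Ka + √(Ka² + 4·Ka·C₀))/2 = 2.47 × 10^-5 M
pH = −log(2.47 × 10^-5) = 4.61

pH = 4.61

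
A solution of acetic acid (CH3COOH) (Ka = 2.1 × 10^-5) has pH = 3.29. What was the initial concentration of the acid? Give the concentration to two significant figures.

[H+] = 10^(-3.29) = 5.13 × 10^-4 M = x
Ka = x²/(C₀ − x) ⇒ C₀ = x + x²/Ka
C₀ = 5.13 × 10^-4 + (5.13 × 10^-4)²/(2.1 × 10^-5) = 1.30 × 10^-2 M

C₀ = 1.3 × 10^-2 M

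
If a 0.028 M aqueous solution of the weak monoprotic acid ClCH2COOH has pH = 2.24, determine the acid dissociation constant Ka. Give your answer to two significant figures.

Ka = 1.5 × 10^-3

[H+] = 10^(-2.24) = 5.75 × 10^-3 M
At equilibrium [HA] = 0.028 − 5.75 × 10^-3 = 2.22 × 10^-2 M
Ka = [H+][A-]/[HA] = (5.75 × 10^-3)² / 2.22 × 10^-2 = 1.5 × 10^-3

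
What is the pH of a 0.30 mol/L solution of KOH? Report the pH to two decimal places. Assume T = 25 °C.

KOH is a strong base; [OH-] = 0.3 M.
pOH = -log(0.3) = 0.52
pH = 14.00 - 0.52 = 13.48

pH = 13.48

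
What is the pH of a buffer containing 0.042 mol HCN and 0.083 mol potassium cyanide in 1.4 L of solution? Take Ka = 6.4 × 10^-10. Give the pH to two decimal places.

pKa = −log(6.4 × 10^-10) = 9.194
Using pH = pKa + log([base]/[acid]) with [base]/[acid] = 0.083/0.042:
pH = 9.194 + (+0.296) = 9.49

pH = 9.49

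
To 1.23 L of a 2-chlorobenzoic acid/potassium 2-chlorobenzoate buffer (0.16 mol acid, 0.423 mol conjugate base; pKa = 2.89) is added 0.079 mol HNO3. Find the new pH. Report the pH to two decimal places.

Added H+ converts ClC6H4COO- to ClC6H4COOH: ClC6H4COOH → 0.239 mol, ClC6H4COO- → 0.344 mol.
pH = pKa + log(n_ClC6H4COO-/n_ClC6H4COOH) = 2.89 + log(0.344/0.239) = 2.89 + (+0.158)

pH = 3.05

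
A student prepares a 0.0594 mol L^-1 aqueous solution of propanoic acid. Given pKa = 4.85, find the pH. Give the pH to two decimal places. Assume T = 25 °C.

pH = 3.04

CH3CH2COOH ⇌ CH3CH2COO- + H+
Ka = 10^(−4.85) = 1.41 × 10^-5
From the ICE table, Ka = [H+]²/(0.0594 − [H+]) = 1.41 × 10^-5.
Neglecting [H+] in the denominator: [H+] = √(1.41 × 10^-5 × 0.0594) = 9.15 × 10^-4 M
pH = −log[H+] = −log(9.15 × 10^-4) = 3.04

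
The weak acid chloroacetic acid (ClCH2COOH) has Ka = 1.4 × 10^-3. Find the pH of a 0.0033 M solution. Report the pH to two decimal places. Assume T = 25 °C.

pH = 2.81

ClCH2COOH ⇌ ClCH2COO- + H+
From the ICE table, Ka = x²/(0.0033 − x) = 1.4 × 10^-3.
The 5% rule fails; solving x² + Ka·x − Ka·C₀ = 0 exactly:
x = (−Ka + √(Ka² + 4·Ka·C₀))/2 = 1.56 × 10^-3 M
pH = −log[H+] = −log(1.56 × 10^-3) = 2.81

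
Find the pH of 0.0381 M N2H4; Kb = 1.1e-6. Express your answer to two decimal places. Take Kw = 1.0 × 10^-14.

N2H4 + H2O ⇌ N2H5+ + OH-
From the ICE table, Kb = [OH-]²/(0.0381 − [OH-]) = 1.1 × 10^-6.
Assume [OH-] ≪ 0.0381: [OH-] ≈ √(1.1 × 10^-6 × 0.0381) = 2.05 × 10^-4 M
pOH = −log(2.05 × 10^-4) = 3.69; pH = 14.00 − 3.69 = 10.31

pH = 10.31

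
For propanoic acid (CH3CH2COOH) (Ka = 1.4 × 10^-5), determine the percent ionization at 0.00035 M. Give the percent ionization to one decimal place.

18.1%

CH3CH2COOH ⇌ CH3CH2COO- + H+; let x = [H+] at equilibrium.
Solve x² + 1.4e-05x − 4.9e-09 = 0 → x = 6.33 × 10^-5 M
% ionization = x/C₀ × 100% = 6.33 × 10^-5/0.00035 × 100% = 18.1%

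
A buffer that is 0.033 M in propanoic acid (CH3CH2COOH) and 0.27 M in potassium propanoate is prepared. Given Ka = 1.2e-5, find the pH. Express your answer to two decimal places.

pKa = −log(1.2 × 10^-5) = 4.921
pH = pKa + log([A⁻]/[HA]) = 4.921 + log(0.27/0.033)
pH = 4.921 + (+0.913) = 5.83

pH = 5.83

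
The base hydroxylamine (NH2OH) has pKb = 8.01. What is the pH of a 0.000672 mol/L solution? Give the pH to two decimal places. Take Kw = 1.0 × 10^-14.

NH2OH + H2O ⇌ NH3OH+ + OH-
Kb = 10^(−8.01) = 9.77 × 10^-9
Let x = [OH-] at equilibrium. Kb = x²/(0.000672 − x).
Assume x ≪ 0.000672: x ≈ √(9.77 × 10^-9 × 0.000672) = 2.56 × 10^-6 M
Check: 0.38% ionized — well under 5%, approximation valid.
pOH = −log(2.56 × 10^-6) = 5.59; pH = 14.00 − 5.59 = 8.41

pH = 8.41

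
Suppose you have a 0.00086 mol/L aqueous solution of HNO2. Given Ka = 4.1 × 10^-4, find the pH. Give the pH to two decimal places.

HNO2 ⇌ NO2- + H+
From the ICE table, Ka = [H+]²/(0.00086 − [H+]) = 4.1 × 10^-4.
The 5% rule fails; solving [H+]² + Ka·[H+] − Ka·C₀ = 0 exactly:
[H+] = [−0.00041 + √(0.00041² + 1.41e-06)]/2 = 4.23 × 10^-4 M
pH = −log[H+] = −log(4.23 × 10^-4) = 3.37

pH = 3.37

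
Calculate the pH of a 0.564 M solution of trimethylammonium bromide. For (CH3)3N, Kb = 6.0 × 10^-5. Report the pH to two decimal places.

(CH3)3NH+ is the conjugate acid of the weak base (CH3)3N.
Ka = Kw/Kb = 1.0×10^-14 / 6.0 × 10^-5 = 1.67 × 10^-10
Let x = [H+] at equilibrium. Ka = x²/(0.564 − x).
Assume x ≪ 0.564: x ≈ √(1.67 × 10^-10 × 0.564) = 9.71 × 10^-6 M
Check: 0.0017% ionized — well under 5%, approximation valid.
pH = −log[H+] = −log(9.71 × 10^-6) = 5.01

pH = 5.01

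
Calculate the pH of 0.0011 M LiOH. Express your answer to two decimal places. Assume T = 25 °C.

LiOH is a strong base; [OH-] = 0.0011 M.
pOH = -log(0.0011) = 2.96
pH = 14.00 - 2.96 = 11.04

pH = 11.04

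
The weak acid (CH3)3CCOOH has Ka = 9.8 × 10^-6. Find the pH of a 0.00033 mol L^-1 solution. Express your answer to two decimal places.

pH = 4.28

(CH3)3CCOOH ⇌ (CH3)3CCOO- + H+
Ka = [H+]²/(0.00033 − [H+]) = 9.8 × 10^-6
[H+] is not negligible relative to C₀; solve [H+]² + 9.8e-06·[H+] − 3.23e-09 = 0.
[H+] = [−9.8e-06 + √(9.8e-06² + 1.29e-08)]/2 = 5.22 × 10^-5 M
pH = −log[H+] = −log(5.22 × 10^-5) = 4.28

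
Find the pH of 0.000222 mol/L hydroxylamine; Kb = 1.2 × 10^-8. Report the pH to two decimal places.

NH2OH + H2O ⇌ NH3OH+ + OH-
Kb = x²/(0.000222 − x) = 1.2 × 10^-8
Neglecting x in the denominator: x = √(1.2 × 10^-8 × 0.000222) = 1.63 × 10^-6 M
pOH = −log(1.63 × 10^-6) = 5.79; pH = 14.00 − 5.79 = 8.21

pH = 8.21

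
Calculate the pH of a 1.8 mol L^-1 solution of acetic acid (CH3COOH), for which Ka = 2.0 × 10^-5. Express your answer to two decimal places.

CH3COOH ⇌ CH3COO- + H+
Ka = [H+]²/(1.8 − [H+]) = 2.0 × 10^-5
Neglecting [H+] in the denominator: [H+] = √(2.0 × 10^-5 × 1.8) = 6.00 × 10^-3 M
([H+]/C₀ = 0.33% < 5%, so the approximation holds.)
pH = −log(6.00 × 10^-3) = 2.22

pH = 2.22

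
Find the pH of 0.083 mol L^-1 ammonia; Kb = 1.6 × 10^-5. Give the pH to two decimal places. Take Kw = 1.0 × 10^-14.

NH3 + H2O ⇌ NH4+ + OH-
Kb = [OH-]²/(0.083 − [OH-]) = 1.6 × 10^-5
Since Kb ≪ C₀, [OH-] ≈ √(Kb·C₀) = 1.15 × 10^-3 M.
Check: 1.4% ionized — well under 5%, approximation valid.
pOH = −log(1.15 × 10^-3) = 2.94; pH = 14.00 − 2.94 = 11.06

pH = 11.06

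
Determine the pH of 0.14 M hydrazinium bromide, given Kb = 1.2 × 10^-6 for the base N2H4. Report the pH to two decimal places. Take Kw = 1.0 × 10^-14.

pH = 4.47

N2H5+ is the conjugate acid of the weak base N2H4.
Ka = Kw/Kb = 1.0×10^-14 / 1.2 × 10^-6 = 8.33 × 10^-9
From the ICE table, Ka = x²/(0.14 − x) = 8.33 × 10^-9.
Since Ka ≪ C₀, x ≈ √(Ka·C₀) = 3.41 × 10^-5 M.
pH = −log(3.41 × 10^-5) = 4.47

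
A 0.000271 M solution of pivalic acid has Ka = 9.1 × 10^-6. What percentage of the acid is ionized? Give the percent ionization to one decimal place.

16.7%

(CH3)3CCOOH ⇌ (CH3)3CCOO- + H+; let x = [H+] at equilibrium.
Ka = x²/(C₀ − x); solving the quadratic gives x = 4.53 × 10^-5 M.
Fraction ionized = 4.53 × 10^-5 / 0.000271 = 0.1672 → 16.7%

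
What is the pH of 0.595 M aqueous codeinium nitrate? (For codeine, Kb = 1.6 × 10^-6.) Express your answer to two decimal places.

C18H22NO3+ is the conjugate acid of the weak base C18H21NO3.
Ka = Kw/Kb = 1.0×10^-14 / 1.6 × 10^-6 = 6.25 × 10^-9
Let x = [H+] at equilibrium. Ka = x²/(0.595 − x).
Assume x ≪ 0.595: x ≈ √(6.25 × 10^-9 × 0.595) = 6.10 × 10^-5 M
Check: 0.01% ionized — well under 5%, approximation valid.
pH = −log[H+] = −log(6.10 × 10^-5) = 4.21

pH = 4.21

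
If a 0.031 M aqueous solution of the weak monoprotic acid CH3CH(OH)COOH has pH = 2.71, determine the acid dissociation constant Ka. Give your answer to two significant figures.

Ka = 1.3 × 10^-4

[H+] = 10^(-2.71) = 1.95 × 10^-3 M
At equilibrium [HA] = 0.031 − 1.95 × 10^-3 = 2.90 × 10^-2 M
Ka = [H+][A-]/[HA] = (1.95 × 10^-3)² / 2.90 × 10^-2 = 1.3 × 10^-4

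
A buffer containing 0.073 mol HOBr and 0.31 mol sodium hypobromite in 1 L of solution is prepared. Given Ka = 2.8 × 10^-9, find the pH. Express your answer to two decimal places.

pKa = −log(2.8 × 10^-9) = 8.553
Using pH = pKa + log([base]/[acid]) with [base]/[acid] = 0.31/0.073:
pH = 8.553 + (+0.628) = 9.18

pH = 9.18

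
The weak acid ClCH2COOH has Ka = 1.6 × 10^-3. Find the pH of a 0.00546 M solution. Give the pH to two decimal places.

pH = 2.65

ClCH2COOH ⇌ ClCH2COO- + H+
Let x = [H+] at equilibrium. Ka = x²/(0.00546 − x).
The 5% rule fails; solving x² + Ka·x − Ka·C₀ = 0 exactly:
x = (−Ka + √(Ka² + 4·Ka·C₀))/2 = 2.26 × 10^-3 M
pH = −log(2.26 × 10^-3) = 2.65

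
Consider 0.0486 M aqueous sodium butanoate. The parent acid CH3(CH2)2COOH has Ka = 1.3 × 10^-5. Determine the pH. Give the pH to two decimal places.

CH3(CH2)2COO- is the conjugate base of the weak acid CH3(CH2)2COOH.
Kb = Kw/Ka = 1.0×10^-14 / 1.3 × 10^-5 = 7.69 × 10^-10
From the ICE table, Kb = x²/(0.0486 − x) = 7.69 × 10^-10.
Assume x ≪ 0.0486: x ≈ √(7.69 × 10^-10 × 0.0486) = 6.11 × 10^-6 M
(x/C₀ = 0.013% < 5%, so the approximation holds.)
pOH = −log(6.11 × 10^-6) = 5.21; pH = 14.00 − 5.21 = 8.79

pH = 8.79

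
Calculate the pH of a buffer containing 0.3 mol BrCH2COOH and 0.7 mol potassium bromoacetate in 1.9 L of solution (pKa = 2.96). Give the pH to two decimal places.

pH = 3.33

pH = pKa + log([A⁻]/[HA]) = 2.96 + log(0.7/0.3)
pH = 2.96 + (+0.368) = 3.33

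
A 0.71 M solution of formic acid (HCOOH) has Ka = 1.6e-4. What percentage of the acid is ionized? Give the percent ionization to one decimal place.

HCOOH ⇌ HCOO- + H+; let x = [H+] at equilibrium.
x ≈ √(Ka·C₀) = √(1.6 × 10^-4 × 0.71) = 1.07 × 10^-2 M
% ionization = x/C₀ × 100% = 1.07 × 10^-2/0.71 × 100% = 1.5%

1.5%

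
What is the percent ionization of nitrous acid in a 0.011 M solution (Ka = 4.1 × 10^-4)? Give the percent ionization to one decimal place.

HNO2 ⇌ NO2- + H+; let x = [H+] at equilibrium.
Ka = x²/(C₀ − x); solving the quadratic gives x = 1.93 × 10^-3 M.
% ionization = x/C₀ × 100% = 1.93 × 10^-3/0.011 × 100% = 17.5%

17.5%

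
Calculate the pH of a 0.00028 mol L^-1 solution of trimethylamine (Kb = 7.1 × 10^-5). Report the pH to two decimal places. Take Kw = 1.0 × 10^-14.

(CH3)3N + H2O ⇌ (CH3)3NH+ + OH-
From the ICE table, Kb = x²/(0.00028 − x) = 7.1 × 10^-5.
Here C₀/Kb ≈ 3.94, so the small-x approximation fails. Use the quadratic:
x = [−7.1e-05 + √(7.1e-05² + 7.95e-08)]/2 = 1.10 × 10^-4 M
pOH = 3.96, so pH = 14.00 − pOH = 10.04

pH = 10.04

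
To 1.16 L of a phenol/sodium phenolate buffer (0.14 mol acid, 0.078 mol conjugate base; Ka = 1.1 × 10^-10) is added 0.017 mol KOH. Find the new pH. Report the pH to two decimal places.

OH- converts C6H5OH to C6H5O-: C6H5OH → 0.123 mol, C6H5O- → 0.095 mol.
pKa = −log(1.1 × 10^-10) = 9.959
Henderson–Hasselbalch with mole ratio 0.095/0.123: pH = 9.959 + (-0.112)

pH = 9.85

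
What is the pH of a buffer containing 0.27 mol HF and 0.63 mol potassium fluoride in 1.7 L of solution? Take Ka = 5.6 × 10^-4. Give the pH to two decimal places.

pKa = −log(5.6 × 10^-4) = 3.252
Using pH = pKa + log([base]/[acid]) with [base]/[acid] = 0.63/0.27:
pH = 3.252 + (+0.368) = 3.62

pH = 3.62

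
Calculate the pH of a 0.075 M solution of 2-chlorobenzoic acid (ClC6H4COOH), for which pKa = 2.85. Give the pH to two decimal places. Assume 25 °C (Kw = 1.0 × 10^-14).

ClC6H4COOH ⇌ ClC6H4COO- + H+
Ka = 10^(−2.85) = 1.41 × 10^-3
Ka = [H+]²/(0.075 − [H+]) = 1.41 × 10^-3
The 5% rule fails; solving [H+]² + Ka·[H+] − Ka·C₀ = 0 exactly:
[H+] = [−0.00141 + √(0.00141² + 0.000423)]/2 = 9.60 × 10^-3 M
pH = −log(9.60 × 10^-3) = 2.02

pH = 2.02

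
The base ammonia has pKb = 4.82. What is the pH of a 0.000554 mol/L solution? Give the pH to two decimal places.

pH = 9.93

NH3 + H2O ⇌ NH4+ + OH-
Kb = 10^(−4.82) = 1.51 × 10^-5
From the ICE table, Kb = x²/(0.000554 − x) = 1.51 × 10^-5.
Here C₀/Kb ≈ 36.7, so the small-x approximation fails. Use the quadratic:
x = [−1.51e-05 + √(1.51e-05² + 3.35e-08)]/2 = 8.42 × 10^-5 M
pOH = −log(8.42 × 10^-5) = 4.07; pH = 14.00 − 4.07 = 9.93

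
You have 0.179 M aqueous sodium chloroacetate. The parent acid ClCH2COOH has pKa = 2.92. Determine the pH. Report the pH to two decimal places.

pH = 8.09

ClCH2COO- is the conjugate base of the weak acid ClCH2COOH.
Ka = 10^(−2.92) = 1.20 × 10^-3
Kb = Kw/Ka = 1.0×10^-14 / 1.20 × 10^-3 = 8.33 × 10^-12
Kb = [OH-]²/(0.179 − [OH-]) = 8.33 × 10^-12
Assume [OH-] ≪ 0.179: [OH-] ≈ √(8.33 × 10^-12 × 0.179) = 1.22 × 10^-6 M
pOH = 5.91, so pH = 14.00 − pOH = 8.09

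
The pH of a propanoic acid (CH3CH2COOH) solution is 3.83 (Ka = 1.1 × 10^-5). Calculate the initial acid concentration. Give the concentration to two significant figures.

C₀ = 2.1 × 10^-3 M

[H+] = 10^(-3.83) = 1.48 × 10^-4 M = x
Ka = x²/(C₀ − x) ⇒ C₀ = x + x²/Ka
C₀ = 1.48 × 10^-4 + (1.48 × 10^-4)²/(1.1 × 10^-5) = 2.14 × 10^-3 M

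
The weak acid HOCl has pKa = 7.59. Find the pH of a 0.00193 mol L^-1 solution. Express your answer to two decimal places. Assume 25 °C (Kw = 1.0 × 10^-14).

pH = 5.15

HOCl ⇌ OCl- + H+
Ka = 10^(−7.59) = 2.57 × 10^-8
Let x = [H+] at equilibrium. Ka = x²/(0.00193 − x).
Since Ka ≪ C₀, x ≈ √(Ka·C₀) = 7.04 × 10^-6 M.
Check: 0.36% ionized — well under 5%, approximation valid.
pH = −log[H+] = −log(7.04 × 10^-6) = 5.15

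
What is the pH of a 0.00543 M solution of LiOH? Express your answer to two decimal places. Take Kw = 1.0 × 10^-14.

pH = 11.73

LiOH is a strong base; [OH-] = 0.00543 M.
pOH = -log(0.00543) = 2.27
pH = 14.00 - 2.27 = 11.73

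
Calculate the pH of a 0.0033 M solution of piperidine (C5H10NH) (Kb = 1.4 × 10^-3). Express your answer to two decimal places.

pH = 11.19

C5H10NH + H2O ⇌ C5H10NH2+ + OH-
Kb = [OH-]²/(0.0033 − [OH-]) = 1.4 × 10^-3
The 5% rule fails; solving [OH-]² + Kb·[OH-] − Kb·C₀ = 0 exactly:
[OH-] = (−Kb + √(Kb² + 4·Kb·C₀))/2 = 1.56 × 10^-3 M
pOH = −log(1.56 × 10^-3) = 2.81; pH = 14.00 − 2.81 = 11.19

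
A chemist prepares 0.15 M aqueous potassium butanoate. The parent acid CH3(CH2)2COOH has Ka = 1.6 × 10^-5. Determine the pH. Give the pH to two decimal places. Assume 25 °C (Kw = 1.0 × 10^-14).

CH3(CH2)2COO- is the conjugate base of the weak acid CH3(CH2)2COOH.
Kb = Kw/Ka = 1.0×10^-14 / 1.6 × 10^-5 = 6.25 × 10^-10
Kb = [OH-]²/(0.15 − [OH-]) = 6.25 × 10^-10
Assume [OH-] ≪ 0.15: [OH-] ≈ √(6.25 × 10^-10 × 0.15) = 9.68 × 10^-6 M
([OH-]/C₀ = 0.0065% < 5%, so the approximation holds.)
pOH = 5.01, so pH = 14.00 − pOH = 8.99

pH = 8.99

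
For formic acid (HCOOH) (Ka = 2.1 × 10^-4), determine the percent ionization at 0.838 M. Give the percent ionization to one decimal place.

1.6%

HCOOH ⇌ HCOO- + H+; let x = [H+] at equilibrium.
x ≈ √(Ka·C₀) = √(2.1 × 10^-4 × 0.838) = 1.33 × 10^-2 M
Fraction ionized = 1.33 × 10^-2 / 0.838 = 0.0159 → 1.6%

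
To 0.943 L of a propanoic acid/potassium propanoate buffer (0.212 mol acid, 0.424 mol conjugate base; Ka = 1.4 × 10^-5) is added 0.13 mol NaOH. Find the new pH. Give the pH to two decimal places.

After neutralization: n(CH3CH2COOH) = 0.082 mol, n(CH3CH2COO-) = 0.554 mol.
pKa = −log(1.4 × 10^-5) = 4.854
pH = pKa + log([A⁻]/[HA]) = 4.854 + log(0.554/0.082) = 4.854 +0.830

pH = 5.68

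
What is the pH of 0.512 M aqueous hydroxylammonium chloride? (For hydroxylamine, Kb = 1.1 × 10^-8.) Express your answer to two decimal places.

pH = 3.17

NH3OH+ is the conjugate acid of the weak base NH2OH.
Ka = Kw/Kb = 1.0×10^-14 / 1.1 × 10^-8 = 9.09 × 10^-7
From the ICE table, Ka = [H+]²/(0.512 − [H+]) = 9.09 × 10^-7.
Assume [H+] ≪ 0.512: [H+] ≈ √(9.09 × 10^-7 × 0.512) = 6.82 × 10^-4 M
pH = −log[H+] = −log(6.82 × 10^-4) = 3.17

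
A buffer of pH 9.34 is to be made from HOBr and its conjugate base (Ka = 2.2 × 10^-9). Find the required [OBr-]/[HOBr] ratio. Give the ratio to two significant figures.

pKa = -log(2.2 × 10^-9) = 8.658
pH = pKa + log(r) ⇒ log(r) = 9.34 − 8.658 = +0.682
r = [OBr-]/[HOBr] = 10^(+0.682) = 4.81

ratio = 4.8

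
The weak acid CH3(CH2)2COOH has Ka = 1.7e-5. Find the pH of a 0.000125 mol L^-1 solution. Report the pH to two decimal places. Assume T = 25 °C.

pH = 4.42

CH3(CH2)2COOH ⇌ CH3(CH2)2COO- + H+
Ka = x²/(0.000125 − x) = 1.7 × 10^-5
x is not negligible relative to C₀; solve x² + 1.7e-05·x − 2.13e-09 = 0.
x = (−Ka + √(Ka² + 4·Ka·C₀))/2 = 3.84 × 10^-5 M
pH = −log[H+] = −log(3.84 × 10^-5) = 4.42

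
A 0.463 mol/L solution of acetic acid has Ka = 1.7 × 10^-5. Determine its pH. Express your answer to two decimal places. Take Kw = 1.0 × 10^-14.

pH = 2.55

CH3COOH ⇌ CH3COO- + H+
From the ICE table, Ka = [H+]²/(0.463 − [H+]) = 1.7 × 10^-5.
Since Ka ≪ C₀, [H+] ≈ √(Ka·C₀) = 2.81 × 10^-3 M.
pH = −log[H+] = −log(2.81 × 10^-3) = 2.55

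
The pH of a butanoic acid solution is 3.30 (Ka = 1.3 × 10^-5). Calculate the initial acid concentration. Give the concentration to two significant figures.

[H+] = 10^(-3.30) = 5.01 × 10^-4 M = x
Ka = x²/(C₀ − x) ⇒ C₀ = x + x²/Ka
C₀ = 5.01 × 10^-4 + (5.01 × 10^-4)²/(1.3 × 10^-5) = 1.98 × 10^-2 M

C₀ = 2.0 × 10^-2 M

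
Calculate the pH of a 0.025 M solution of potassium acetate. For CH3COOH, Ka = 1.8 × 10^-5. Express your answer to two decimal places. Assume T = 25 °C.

CH3COO- is the conjugate base of the weak acid CH3COOH.
Kb = Kw/Ka = 1.0×10^-14 / 1.8 × 10^-5 = 5.56 × 10^-10
Kb = [OH-]²/(0.025 − [OH-]) = 5.56 × 10^-10
Since Kb ≪ C₀, [OH-] ≈ √(Kb·C₀) = 3.73 × 10^-6 M.
Check: 0.015% ionized — well under 5%, approximation valid.
pOH = −log(3.73 × 10^-6) = 5.43; pH = 14.00 − 5.43 = 8.57

pH = 8.57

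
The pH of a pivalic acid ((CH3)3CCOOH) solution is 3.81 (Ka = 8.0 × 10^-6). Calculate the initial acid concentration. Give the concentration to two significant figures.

C₀ = 3.2 × 10^-3 M

[H+] = 10^(-3.81) = 1.55 × 10^-4 M = x
Ka = x²/(C₀ − x) ⇒ C₀ = x + x²/Ka
C₀ = 1.55 × 10^-4 + (1.55 × 10^-4)²/(8.0 × 10^-6) = 3.16 × 10^-3 M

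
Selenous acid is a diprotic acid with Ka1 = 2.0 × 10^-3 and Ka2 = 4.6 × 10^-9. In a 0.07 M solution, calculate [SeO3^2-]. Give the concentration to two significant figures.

First ionization gives [H+] ≈ [HSeO3-] = 1.09 × 10^-2 M.
Second step: Ka2 = [H+][SeO3^2-]/[HSeO3-] ≈ [SeO3^2-] (since [H+] ≈ [HSeO3-]).
So [SeO3^2-] ≈ Ka2.

4.6 × 10^-9 M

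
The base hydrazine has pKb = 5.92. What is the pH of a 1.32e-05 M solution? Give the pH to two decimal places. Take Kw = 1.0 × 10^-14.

pH = 8.53

N2H4 + H2O ⇌ N2H5+ + OH-
Kb = 10^(−5.92) = 1.20 × 10^-6
Let x = [OH-] at equilibrium. Kb = x²/(1.32e-05 − x).
x is not negligible relative to C₀; solve x² + 1.2e-06·x − 1.58e-11 = 0.
x = (−Kb + √(Kb² + 4·Kb·C₀))/2 = 3.42 × 10^-6 M
pOH = −log(3.42 × 10^-6) = 5.47; pH = 14.00 − 5.47 = 8.53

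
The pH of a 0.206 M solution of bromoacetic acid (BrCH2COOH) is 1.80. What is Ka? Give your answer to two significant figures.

Ka = 1.3 × 10^-3

[H+] = 10^(-1.80) = 1.58 × 10^-2 M
At equilibrium [HA] = 0.206 − 1.58 × 10^-2 = 1.90 × 10^-1 M
Ka = [H+][A-]/[HA] = (1.58 × 10^-2)² / 1.90 × 10^-1 = 1.3 × 10^-3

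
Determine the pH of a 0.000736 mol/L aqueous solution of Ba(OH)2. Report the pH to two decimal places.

pH = 11.17

Ba(OH)2 is a strong base (each formula unit releases 2 OH-); [OH-] = 0.00147 M.
pOH = -log(0.00147) = 2.83
pH = 14.00 - 2.83 = 11.17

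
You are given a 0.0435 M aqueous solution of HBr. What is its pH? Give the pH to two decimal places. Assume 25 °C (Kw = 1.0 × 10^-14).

HBr is a strong acid and dissociates completely, so [H+] = 0.0435 M.
pH = -log(0.0435) = 1.36

pH = 1.36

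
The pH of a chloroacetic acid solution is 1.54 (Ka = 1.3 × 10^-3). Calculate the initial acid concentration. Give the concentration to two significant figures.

[H+] = 10^(-1.54) = 2.88 × 10^-2 M = x
Ka = x²/(C₀ − x) ⇒ C₀ = x + x²/Ka
C₀ = 2.88 × 10^-2 + (2.88 × 10^-2)²/(1.3 × 10^-3) = 6.67 × 10^-1 M

C₀ = 6.7 × 10^-1 M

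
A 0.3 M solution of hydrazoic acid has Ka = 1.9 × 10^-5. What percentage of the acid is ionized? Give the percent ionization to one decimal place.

0.8%

HN3 ⇌ N3- + H+; let x = [H+] at equilibrium.
x ≈ √(Ka·C₀) = √(1.9 × 10^-5 × 0.3) = 2.39 × 10^-3 M
% ionization = x/C₀ × 100% = 2.39 × 10^-3/0.3 × 100% = 0.8%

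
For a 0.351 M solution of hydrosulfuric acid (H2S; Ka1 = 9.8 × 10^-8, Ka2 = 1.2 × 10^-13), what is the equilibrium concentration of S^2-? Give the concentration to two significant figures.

First ionization gives [H+] ≈ [HS-] = 1.85 × 10^-4 M.
Second step: Ka2 = [H+][S^2-]/[HS-] ≈ [S^2-] (since [H+] ≈ [HS-]).
So [S^2-] ≈ Ka2.

1.2 × 10^-13 M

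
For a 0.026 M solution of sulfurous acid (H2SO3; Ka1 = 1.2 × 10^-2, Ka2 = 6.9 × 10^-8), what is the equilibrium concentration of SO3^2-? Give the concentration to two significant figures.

6.9 × 10^-8 M

First ionization gives [H+] ≈ [HSO3-] = 1.27 × 10^-2 M.
Second step: Ka2 = [H+][SO3^2-]/[HSO3-] ≈ [SO3^2-] (since [H+] ≈ [HSO3-]).
So [SO3^2-] ≈ Ka2.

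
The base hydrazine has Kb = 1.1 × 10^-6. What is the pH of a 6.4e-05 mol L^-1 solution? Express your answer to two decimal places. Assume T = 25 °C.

N2H4 + H2O ⇌ N2H5+ + OH-
From the ICE table, Kb = x²/(6.4e-05 − x) = 1.1 × 10^-6.
Here C₀/Kb ≈ 58.2, so the small-x approximation fails. Use the quadratic:
x = (−Kb + √(Kb² + 4·Kb·C₀))/2 = 7.86 × 10^-6 M
pOH = 5.10, so pH = 14.00 − pOH = 8.90

pH = 8.90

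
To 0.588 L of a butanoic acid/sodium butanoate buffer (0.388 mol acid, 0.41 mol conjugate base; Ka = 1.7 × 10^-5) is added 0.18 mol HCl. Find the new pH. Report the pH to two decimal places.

pH = 4.38

After neutralization: n(CH3(CH2)2COOH) = 0.568 mol, n(CH3(CH2)2COO-) = 0.23 mol.
pKa = −log(1.7 × 10^-5) = 4.770
pH = pKa + log([A⁻]/[HA]) = 4.770 + log(0.23/0.568) = 4.770 -0.393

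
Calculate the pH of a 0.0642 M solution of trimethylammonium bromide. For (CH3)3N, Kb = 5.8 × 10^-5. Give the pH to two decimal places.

pH = 5.48

(CH3)3NH+ is the conjugate acid of the weak base (CH3)3N.
Ka = Kw/Kb = 1.0×10^-14 / 5.8 × 10^-5 = 1.72 × 10^-10
From the ICE table, Ka = x²/(0.0642 − x) = 1.72 × 10^-10.
Neglecting x in the denominator: x = √(1.72 × 10^-10 × 0.0642) = 3.32 × 10^-6 M
Check: 0.0052% ionized — well under 5%, approximation valid.
pH = −log[H+] = −log(3.32 × 10^-6) = 5.48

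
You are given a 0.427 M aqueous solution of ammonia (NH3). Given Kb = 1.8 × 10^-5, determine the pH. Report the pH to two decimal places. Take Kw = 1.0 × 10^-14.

NH3 + H2O ⇌ NH4+ + OH-
From the ICE table, Kb = x²/(0.427 − x) = 1.8 × 10^-5.
Assume x ≪ 0.427: x ≈ √(1.8 × 10^-5 × 0.427) = 2.77 × 10^-3 M
(x/C₀ = 0.65% < 5%, so the approximation holds.)
pOH = −log(2.77 × 10^-3) = 2.56; pH = 14.00 − 2.56 = 11.44

pH = 11.44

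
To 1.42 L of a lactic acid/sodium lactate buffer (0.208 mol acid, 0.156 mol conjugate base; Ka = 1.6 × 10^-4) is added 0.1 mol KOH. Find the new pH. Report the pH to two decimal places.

pH = 4.17

OH- converts CH3CH(OH)COOH to CH3CH(OH)COO-: CH3CH(OH)COOH → 0.108 mol, CH3CH(OH)COO- → 0.256 mol.
pKa = −log(1.6 × 10^-4) = 3.796
pH = pKa + log([A⁻]/[HA]) = 3.796 + log(0.256/0.108) = 3.796 +0.375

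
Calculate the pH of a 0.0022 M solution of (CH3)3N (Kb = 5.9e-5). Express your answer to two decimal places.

pH = 10.52

(CH3)3N + H2O ⇌ (CH3)3NH+ + OH-
Kb = x²/(0.0022 − x) = 5.9 × 10^-5
x is not negligible relative to C₀; solve x² + 5.9e-05·x − 1.3e-07 = 0.
x = (−Kb + √(Kb² + 4·Kb·C₀))/2 = 3.32 × 10^-4 M
pOH = −log(3.32 × 10^-4) = 3.48; pH = 14.00 − 3.48 = 10.52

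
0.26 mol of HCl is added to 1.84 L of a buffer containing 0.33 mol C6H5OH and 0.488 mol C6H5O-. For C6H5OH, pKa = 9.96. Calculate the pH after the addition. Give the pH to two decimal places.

pH = 9.55

After neutralization: n(C6H5OH) = 0.59 mol, n(C6H5O-) = 0.228 mol.
pH = pKa + log(n_C6H5O-/n_C6H5OH) = 9.96 + log(0.228/0.59) = 9.96 + (-0.413)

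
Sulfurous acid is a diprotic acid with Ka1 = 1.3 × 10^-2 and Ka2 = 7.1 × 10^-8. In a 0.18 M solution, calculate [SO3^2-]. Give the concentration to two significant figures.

7.1 × 10^-8 M

First ionization gives [H+] ≈ [HSO3-] = 4.23 × 10^-2 M.
Second step: Ka2 = [H+][SO3^2-]/[HSO3-] ≈ [SO3^2-] (since [H+] ≈ [HSO3-]).
So [SO3^2-] ≈ Ka2.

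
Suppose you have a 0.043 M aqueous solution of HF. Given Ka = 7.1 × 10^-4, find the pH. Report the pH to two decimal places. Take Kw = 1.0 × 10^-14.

HF ⇌ F- + H+
Ka = x²/(0.043 − x) = 7.1 × 10^-4
Here C₀/Ka ≈ 60.6, so the small-x approximation fails. Use the quadratic:
x = (−Ka + √(Ka² + 4·Ka·C₀))/2 = 5.18 × 10^-3 M
pH = −log(5.18 × 10^-3) = 2.29

pH = 2.29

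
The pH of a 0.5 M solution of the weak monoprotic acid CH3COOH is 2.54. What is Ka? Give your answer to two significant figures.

[H+] = 10^(-2.54) = 2.88 × 10^-3 M
At equilibrium [HA] = 0.5 − 2.88 × 10^-3 = 4.97 × 10^-1 M
Ka = [H+][A-]/[HA] = (2.88 × 10^-3)² / 4.97 × 10^-1 = 1.7 × 10^-5

Ka = 1.7 × 10^-5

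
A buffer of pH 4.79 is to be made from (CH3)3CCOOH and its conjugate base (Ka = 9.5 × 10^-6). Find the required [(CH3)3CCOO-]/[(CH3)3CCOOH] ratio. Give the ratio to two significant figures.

pKa = -log(9.5 × 10^-6) = 5.022
pH = pKa + log(r) ⇒ log(r) = 4.79 − 5.022 = -0.232
r = [(CH3)3CCOO-]/[(CH3)3CCOOH] = 10^(-0.232) = 0.586

ratio = 0.59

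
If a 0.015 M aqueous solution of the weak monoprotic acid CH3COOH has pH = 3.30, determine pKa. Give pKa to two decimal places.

pKa = 4.76

[H+] = 10^(-3.30) = 5.01 × 10^-4 M
At equilibrium [HA] = 0.015 − 5.01 × 10^-4 = 1.45 × 10^-2 M
Ka = [H+][A-]/[HA] = (5.01 × 10^-4)² / 1.45 × 10^-2 = 1.73 × 10^-5
pKa = -log(1.73 × 10^-5) = 4.76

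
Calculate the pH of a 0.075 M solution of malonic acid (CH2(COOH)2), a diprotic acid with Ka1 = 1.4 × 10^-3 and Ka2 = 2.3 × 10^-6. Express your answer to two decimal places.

Since Ka1 ≫ Ka2, the first ionization dominates [H+].
Ka1 = x²/(0.075 − x) = 1.4 × 10^-3
Solving the quadratic: x = (−Ka1 + √(Ka1² + 4·Ka1·C₀))/2 = 9.57 × 10^-3 M
pH = −log(9.57 × 10^-3) = 2.02

pH = 2.02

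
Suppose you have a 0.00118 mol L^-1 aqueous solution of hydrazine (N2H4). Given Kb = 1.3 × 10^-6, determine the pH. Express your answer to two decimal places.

N2H4 + H2O ⇌ N2H5+ + OH-
From the ICE table, Kb = [OH-]²/(0.00118 − [OH-]) = 1.3 × 10^-6.
Neglecting [OH-] in the denominator: [OH-] = √(1.3 × 10^-6 × 0.00118) = 3.92 × 10^-5 M
Check: 3.3% ionized — well under 5%, approximation valid.
pOH = −log(3.92 × 10^-5) = 4.41; pH = 14.00 − 4.41 = 9.59

pH = 9.59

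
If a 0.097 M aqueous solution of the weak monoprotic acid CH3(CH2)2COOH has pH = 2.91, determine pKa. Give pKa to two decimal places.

[H+] = 10^(-2.91) = 1.23 × 10^-3 M
At equilibrium [HA] = 0.097 − 1.23 × 10^-3 = 9.58 × 10^-2 M
Ka = [H+][A-]/[HA] = (1.23 × 10^-3)² / 9.58 × 10^-2 = 1.58 × 10^-5
pKa = -log(1.58 × 10^-5) = 4.80

pKa = 4.80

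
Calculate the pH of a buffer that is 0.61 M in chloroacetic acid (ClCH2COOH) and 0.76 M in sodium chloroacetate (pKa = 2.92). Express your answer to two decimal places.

pH = 3.02

Henderson–Hasselbalch: pH = pKa + log([ClCH2COO-]/[ClCH2COOH]) = 2.92 + log(0.76/0.61)
pH = 2.92 + (+0.095) = 3.02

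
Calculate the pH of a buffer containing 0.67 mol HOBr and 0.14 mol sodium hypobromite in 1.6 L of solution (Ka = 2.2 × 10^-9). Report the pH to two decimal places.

pKa = −log(2.2 × 10^-9) = 8.658
Using pH = pKa + log([base]/[acid]) with [base]/[acid] = 0.14/0.67:
pH = 8.658 + (-0.680) = 7.98

pH = 7.98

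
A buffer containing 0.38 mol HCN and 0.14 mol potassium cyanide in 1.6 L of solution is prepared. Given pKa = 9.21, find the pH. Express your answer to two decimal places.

pH = 8.78

pH = pKa + log([A⁻]/[HA]) = 9.21 + log(0.14/0.38)
pH = 9.21 + (-0.434) = 8.78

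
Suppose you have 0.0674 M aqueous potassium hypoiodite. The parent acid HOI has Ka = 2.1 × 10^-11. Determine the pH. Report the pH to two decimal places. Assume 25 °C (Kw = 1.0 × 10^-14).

OI- is the conjugate base of the weak acid HOI.
Kb = Kw/Ka = 1.0×10^-14 / 2.1 × 10^-11 = 4.76 × 10^-4
Kb = [OH-]²/(0.0674 − [OH-]) = 4.76 × 10^-4
Here C₀/Kb ≈ 142, so the small-[OH-] approximation fails. Use the quadratic:
[OH-] = (−Kb + √(Kb² + 4·Kb·C₀))/2 = 5.43 × 10^-3 M
pOH = −log(5.43 × 10^-3) = 2.27; pH = 14.00 − 2.27 = 11.73

pH = 11.73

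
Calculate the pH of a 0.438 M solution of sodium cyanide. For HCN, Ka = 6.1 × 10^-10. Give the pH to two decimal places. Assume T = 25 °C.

pH = 11.43

CN- is the conjugate base of the weak acid HCN.
Kb = Kw/Ka = 1.0×10^-14 / 6.1 × 10^-10 = 1.64 × 10^-5
Let x = [OH-] at equilibrium. Kb = x²/(0.438 − x).
Since Kb ≪ C₀, x ≈ √(Kb·C₀) = 2.68 × 10^-3 M.
Check: 0.61% ionized — well under 5%, approximation valid.
pOH = −log(2.68 × 10^-3) = 2.57; pH = 14.00 − 2.57 = 11.43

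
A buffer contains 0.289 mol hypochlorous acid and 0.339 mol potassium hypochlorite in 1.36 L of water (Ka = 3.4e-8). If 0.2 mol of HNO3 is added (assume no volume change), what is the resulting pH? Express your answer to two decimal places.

pH = 6.92

Added H+ converts OCl- to HOCl: HOCl → 0.489 mol, OCl- → 0.139 mol.
pKa = −log(3.4 × 10^-8) = 7.469
pH = pKa + log([A⁻]/[HA]) = 7.469 + log(0.139/0.489) = 7.469 -0.546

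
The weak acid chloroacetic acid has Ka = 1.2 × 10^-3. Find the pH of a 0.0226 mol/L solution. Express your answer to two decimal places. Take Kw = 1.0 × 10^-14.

pH = 2.33

ClCH2COOH ⇌ ClCH2COO- + H+
From the ICE table, Ka = x²/(0.0226 − x) = 1.2 × 10^-3.
x is not negligible relative to C₀; solve x² + 0.0012·x − 2.71e-05 = 0.
x = [−0.0012 + √(0.0012² + 0.000108)]/2 = 4.64 × 10^-3 M
pH = −log(4.64 × 10^-3) = 2.33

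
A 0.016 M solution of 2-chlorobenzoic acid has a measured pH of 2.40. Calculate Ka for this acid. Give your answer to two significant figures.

Ka = 1.3 × 10^-3

[H+] = 10^(-2.40) = 3.98 × 10^-3 M
At equilibrium [HA] = 0.016 − 3.98 × 10^-3 = 1.20 × 10^-2 M
Ka = [H+][A-]/[HA] = (3.98 × 10^-3)² / 1.20 × 10^-2 = 1.3 × 10^-3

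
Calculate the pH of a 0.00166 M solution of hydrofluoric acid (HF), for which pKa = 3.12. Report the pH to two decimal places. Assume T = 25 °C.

pH = 3.09

HF ⇌ F- + H+
Ka = 10^(−3.12) = 7.59 × 10^-4
Ka = x²/(0.00166 − x) = 7.59 × 10^-4
x is not negligible relative to C₀; solve x² + 0.000759·x − 1.26e-06 = 0.
x = (−Ka + √(Ka² + 4·Ka·C₀))/2 = 8.05 × 10^-4 M
pH = −log(8.05 × 10^-4) = 3.09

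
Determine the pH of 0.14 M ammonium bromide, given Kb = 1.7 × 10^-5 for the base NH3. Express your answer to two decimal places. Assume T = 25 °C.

pH = 5.04

NH4+ is the conjugate acid of the weak base NH3.
Ka = Kw/Kb = 1.0×10^-14 / 1.7 × 10^-5 = 5.88 × 10^-10
From the ICE table, Ka = [H+]²/(0.14 − [H+]) = 5.88 × 10^-10.
Neglecting [H+] in the denominator: [H+] = √(5.88 × 10^-10 × 0.14) = 9.07 × 10^-6 M
Check: 0.0065% ionized — well under 5%, approximation valid.
pH = −log(9.07 × 10^-6) = 5.04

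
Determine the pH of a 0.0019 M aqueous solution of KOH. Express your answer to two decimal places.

KOH is a strong base; [OH-] = 0.0019 M.
pOH = -log(0.0019) = 2.72
pH = 14.00 - 2.72 = 11.28

pH = 11.28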